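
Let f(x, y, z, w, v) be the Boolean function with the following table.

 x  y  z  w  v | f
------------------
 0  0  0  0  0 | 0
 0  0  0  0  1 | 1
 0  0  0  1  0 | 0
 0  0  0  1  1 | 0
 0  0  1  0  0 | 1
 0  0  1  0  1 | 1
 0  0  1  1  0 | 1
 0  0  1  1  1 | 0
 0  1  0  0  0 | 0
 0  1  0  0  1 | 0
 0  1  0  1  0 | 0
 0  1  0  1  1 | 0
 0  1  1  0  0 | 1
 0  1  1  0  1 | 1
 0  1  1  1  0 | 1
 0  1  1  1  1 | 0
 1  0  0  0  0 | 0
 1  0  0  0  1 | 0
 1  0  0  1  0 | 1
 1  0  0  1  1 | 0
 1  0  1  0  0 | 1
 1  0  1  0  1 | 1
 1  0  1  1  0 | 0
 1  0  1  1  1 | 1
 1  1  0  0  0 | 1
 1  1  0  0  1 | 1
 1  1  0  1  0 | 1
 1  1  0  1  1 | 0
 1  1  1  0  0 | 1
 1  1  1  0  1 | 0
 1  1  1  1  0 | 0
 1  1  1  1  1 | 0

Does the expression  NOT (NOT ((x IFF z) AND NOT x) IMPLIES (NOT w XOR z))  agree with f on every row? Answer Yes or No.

Evaluate NOT (NOT ((x IFF z) AND NOT x) IMPLIES (NOT w XOR z)) on each row and compare to f:
  x=0, y=0, z=0, w=0, v=0: formula gives 0, f = 0 ✓
  x=0, y=0, z=0, w=0, v=1: formula gives 0, but f = 1 ✗
Row (0,0,0,0,1) is a counterexample, so the formula is not equivalent to f.

No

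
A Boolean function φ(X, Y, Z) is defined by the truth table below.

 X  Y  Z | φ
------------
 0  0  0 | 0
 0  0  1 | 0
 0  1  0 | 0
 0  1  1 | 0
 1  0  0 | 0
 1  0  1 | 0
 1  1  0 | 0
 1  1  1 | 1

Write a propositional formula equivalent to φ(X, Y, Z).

φ(X, Y, Z) = (X ∧ Y) ∧ Z

φ is 1 on exactly one input, (1,1,1), whose minterm is X·Y·Z. So φ is just that conjunction.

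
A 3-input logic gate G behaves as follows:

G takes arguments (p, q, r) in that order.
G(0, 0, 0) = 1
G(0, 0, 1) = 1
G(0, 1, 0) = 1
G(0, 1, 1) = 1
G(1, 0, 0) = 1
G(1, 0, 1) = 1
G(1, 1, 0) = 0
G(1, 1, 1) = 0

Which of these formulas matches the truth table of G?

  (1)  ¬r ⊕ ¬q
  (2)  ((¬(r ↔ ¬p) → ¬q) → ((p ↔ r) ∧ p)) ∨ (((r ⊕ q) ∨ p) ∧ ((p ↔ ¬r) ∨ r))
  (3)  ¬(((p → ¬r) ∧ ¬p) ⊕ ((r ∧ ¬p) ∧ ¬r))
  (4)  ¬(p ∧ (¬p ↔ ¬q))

(1) disagrees with G on (0,0,0) (formula → 0, table → 1); rule it out.
(2) disagrees with G on (0,0,0) (formula → 0, table → 1); rule it out.
(3) disagrees with G on (0,0,0) (formula → 0, table → 1); rule it out.
That leaves (4). Evaluating it on every row reproduces the table of G exactly.

4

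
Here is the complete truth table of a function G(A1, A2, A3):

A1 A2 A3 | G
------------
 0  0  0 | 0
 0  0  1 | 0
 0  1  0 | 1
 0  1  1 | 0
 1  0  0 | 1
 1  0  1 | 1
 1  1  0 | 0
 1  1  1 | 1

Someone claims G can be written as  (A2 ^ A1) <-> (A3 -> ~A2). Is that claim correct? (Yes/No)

Yes

Test each input against both G and the formula:
  A1=0, A2=0, A3=0: formula gives 0, G = 0 ✓
  A1=0, A2=0, A3=1: formula gives 0, G = 0 ✓
  A1=0, A2=1, A3=0: formula gives 1, G = 1 ✓
  A1=0, A2=1, A3=1: formula gives 0, G = 0 ✓
  A1=1, A2=0, A3=0: formula gives 1, G = 1 ✓
  …and likewise for the remaining 3 rows.
All 8 rows match — the expression computes G exactly.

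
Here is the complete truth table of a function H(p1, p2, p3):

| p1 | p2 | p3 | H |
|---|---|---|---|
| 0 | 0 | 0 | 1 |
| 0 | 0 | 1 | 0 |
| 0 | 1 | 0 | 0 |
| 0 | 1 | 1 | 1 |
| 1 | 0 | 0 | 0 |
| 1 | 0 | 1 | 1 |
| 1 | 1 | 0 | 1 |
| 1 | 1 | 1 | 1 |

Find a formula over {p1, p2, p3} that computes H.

H(p1, p2, p3) = NOT ((((NOT p1 AND NOT p2) AND p3) OR ((NOT p1 AND p2) AND NOT p3)) OR ((p1 AND NOT p2) AND NOT p3))

There are just 3 zero rows: (0,0,1), (0,1,0), (1,0,0). Their minterms are ¬p1·¬p2·p3, ¬p1·p2·¬p3, p1·¬p2·¬p3; the OR of those covers precisely the 0-outputs, and negating it yields H.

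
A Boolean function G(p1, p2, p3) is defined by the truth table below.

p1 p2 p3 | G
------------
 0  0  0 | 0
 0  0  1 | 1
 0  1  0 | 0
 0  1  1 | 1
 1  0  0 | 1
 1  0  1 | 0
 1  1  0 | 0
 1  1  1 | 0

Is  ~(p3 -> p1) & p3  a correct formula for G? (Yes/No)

Evaluate ~(p3 -> p1) & p3 on each row and compare to G:
  p1=0, p2=0, p3=0: formula gives 0, G = 0 ✓
  p1=0, p2=0, p3=1: formula gives 1, G = 1 ✓
  p1=0, p2=1, p3=0: formula gives 0, G = 0 ✓
  p1=0, p2=1, p3=1: formula gives 1, G = 1 ✓
  p1=1, p2=0, p3=0: formula gives 0, but G = 1 ✗
A single disagreement suffices: at (1,0,0) they differ, so the formula does not compute G.

No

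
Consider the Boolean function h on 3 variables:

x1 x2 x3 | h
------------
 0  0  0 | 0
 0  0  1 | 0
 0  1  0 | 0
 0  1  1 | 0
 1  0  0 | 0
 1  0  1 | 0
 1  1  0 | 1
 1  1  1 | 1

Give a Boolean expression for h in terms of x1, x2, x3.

h(x1, x2, x3) = ((x1 ∧ x2) ∧ ¬x3) ∨ ((x1 ∧ x2) ∧ x3)

h=1 on 2 inputs: (1,1,0), (1,1,1). Reading each as a conjunction of literals (x1·x2·¬x3, x1·x2·x3) and taking the OR gives the canonical DNF.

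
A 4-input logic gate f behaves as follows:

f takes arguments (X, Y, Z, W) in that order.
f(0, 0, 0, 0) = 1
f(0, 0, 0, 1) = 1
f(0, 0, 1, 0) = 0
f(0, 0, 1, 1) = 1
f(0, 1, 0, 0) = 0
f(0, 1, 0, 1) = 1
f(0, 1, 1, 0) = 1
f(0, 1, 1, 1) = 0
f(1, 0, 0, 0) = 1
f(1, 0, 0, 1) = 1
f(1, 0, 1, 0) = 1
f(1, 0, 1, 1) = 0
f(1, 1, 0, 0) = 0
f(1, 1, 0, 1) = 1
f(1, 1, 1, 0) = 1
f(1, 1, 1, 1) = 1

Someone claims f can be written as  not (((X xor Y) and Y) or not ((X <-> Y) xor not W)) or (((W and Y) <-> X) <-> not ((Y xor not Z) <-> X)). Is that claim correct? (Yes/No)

Yes

Evaluate not (((X xor Y) and Y) or not ((X <-> Y) xor not W)) or (((W and Y) <-> X) <-> not ((Y xor not Z) <-> X)) on each row and compare to f:
  X=0, Y=0, Z=0, W=0: formula gives 1, f = 1 ✓
  X=0, Y=0, Z=0, W=1: formula gives 1, f = 1 ✓
  X=0, Y=0, Z=1, W=0: formula gives 0, f = 0 ✓
  X=0, Y=0, Z=1, W=1: formula gives 1, f = 1 ✓
  …and likewise for the remaining 12 rows.
Every row agrees, so the formula is equivalent.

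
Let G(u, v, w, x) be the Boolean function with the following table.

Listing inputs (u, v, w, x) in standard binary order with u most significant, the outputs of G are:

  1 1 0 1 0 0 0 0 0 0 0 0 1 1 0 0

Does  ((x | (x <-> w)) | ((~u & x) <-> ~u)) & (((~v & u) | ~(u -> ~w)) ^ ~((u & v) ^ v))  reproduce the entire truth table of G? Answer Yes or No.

Yes

Evaluate ((x | (x <-> w)) | ((~u & x) <-> ~u)) & (((~v & u) | ~(u -> ~w)) ^ ~((u & v) ^ v)) on each row and compare to G:
  u=0, v=0, w=0, x=0: formula gives 1, G = 1 ✓
  u=0, v=0, w=0, x=1: formula gives 1, G = 1 ✓
  u=0, v=0, w=1, x=0: formula gives 0, G = 0 ✓
  u=0, v=0, w=1, x=1: formula gives 1, G = 1 ✓
  … (the remaining 12 rows also agree.)
Every row agrees, so the formula is equivalent.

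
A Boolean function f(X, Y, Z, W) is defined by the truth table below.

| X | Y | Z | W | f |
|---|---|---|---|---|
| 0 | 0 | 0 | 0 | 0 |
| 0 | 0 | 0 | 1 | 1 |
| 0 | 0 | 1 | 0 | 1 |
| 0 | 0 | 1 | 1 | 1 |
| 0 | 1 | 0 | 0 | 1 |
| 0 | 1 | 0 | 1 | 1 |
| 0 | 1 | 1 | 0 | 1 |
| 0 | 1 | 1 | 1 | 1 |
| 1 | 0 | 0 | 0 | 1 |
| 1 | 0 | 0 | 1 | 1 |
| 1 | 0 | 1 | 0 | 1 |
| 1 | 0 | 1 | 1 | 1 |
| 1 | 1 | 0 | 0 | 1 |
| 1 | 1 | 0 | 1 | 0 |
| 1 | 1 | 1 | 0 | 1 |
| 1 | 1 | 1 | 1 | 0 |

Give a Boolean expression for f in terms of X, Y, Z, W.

The 0-rows are (0,0,0,0), (1,1,0,1), (1,1,1,1). Take each as a conjunction (¬X·¬Y·¬Z·¬W, X·Y·¬Z·W, X·Y·Z·W), form their disjunction, and complement — that gives a formula that is 1 everywhere f is.

f(X, Y, Z, W) = (((((X' · Y') · Z') · W') + (((X · Y) · Z') · W)) + (((X · Y) · Z) · W))'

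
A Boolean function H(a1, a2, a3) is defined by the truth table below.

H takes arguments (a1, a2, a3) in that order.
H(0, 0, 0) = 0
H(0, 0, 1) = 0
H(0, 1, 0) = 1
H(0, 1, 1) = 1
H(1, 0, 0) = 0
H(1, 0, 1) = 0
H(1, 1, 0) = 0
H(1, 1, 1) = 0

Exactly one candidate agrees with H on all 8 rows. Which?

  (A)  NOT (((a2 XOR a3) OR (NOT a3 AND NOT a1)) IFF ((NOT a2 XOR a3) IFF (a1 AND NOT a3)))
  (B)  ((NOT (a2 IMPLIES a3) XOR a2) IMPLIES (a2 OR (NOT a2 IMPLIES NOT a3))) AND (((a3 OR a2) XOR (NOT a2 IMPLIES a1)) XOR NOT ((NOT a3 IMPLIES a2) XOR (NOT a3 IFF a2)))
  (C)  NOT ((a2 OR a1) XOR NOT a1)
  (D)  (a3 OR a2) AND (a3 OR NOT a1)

C

(A) fails at (0,0,0): the formula yields 1, H is 0.
(B) fails at (0,0,0): the formula yields 1, H is 0.
(D) fails at (0,0,1): the formula yields 1, H is 0.
(C) is the remaining candidate, and it agrees with H on all 8 inputs.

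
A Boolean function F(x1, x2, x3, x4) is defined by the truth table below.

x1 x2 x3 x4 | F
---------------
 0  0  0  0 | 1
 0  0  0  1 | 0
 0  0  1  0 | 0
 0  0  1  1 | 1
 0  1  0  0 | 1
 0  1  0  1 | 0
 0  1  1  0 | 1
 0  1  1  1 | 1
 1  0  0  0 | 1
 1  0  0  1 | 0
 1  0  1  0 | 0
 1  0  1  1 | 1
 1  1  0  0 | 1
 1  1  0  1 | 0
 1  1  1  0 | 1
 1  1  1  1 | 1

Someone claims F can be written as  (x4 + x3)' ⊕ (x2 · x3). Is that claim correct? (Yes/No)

Test each input against both F and the formula:
  x1=0, x2=0, x3=0, x4=0: formula gives 1, F = 1 ✓
  x1=0, x2=0, x3=0, x4=1: formula gives 0, F = 0 ✓
  x1=0, x2=0, x3=1, x4=0: formula gives 0, F = 0 ✓
  x1=0, x2=0, x3=1, x4=1: formula gives 0, but F = 1 ✗
Since they disagree at (0,0,1,1), the expression is not a correct formula for F.

No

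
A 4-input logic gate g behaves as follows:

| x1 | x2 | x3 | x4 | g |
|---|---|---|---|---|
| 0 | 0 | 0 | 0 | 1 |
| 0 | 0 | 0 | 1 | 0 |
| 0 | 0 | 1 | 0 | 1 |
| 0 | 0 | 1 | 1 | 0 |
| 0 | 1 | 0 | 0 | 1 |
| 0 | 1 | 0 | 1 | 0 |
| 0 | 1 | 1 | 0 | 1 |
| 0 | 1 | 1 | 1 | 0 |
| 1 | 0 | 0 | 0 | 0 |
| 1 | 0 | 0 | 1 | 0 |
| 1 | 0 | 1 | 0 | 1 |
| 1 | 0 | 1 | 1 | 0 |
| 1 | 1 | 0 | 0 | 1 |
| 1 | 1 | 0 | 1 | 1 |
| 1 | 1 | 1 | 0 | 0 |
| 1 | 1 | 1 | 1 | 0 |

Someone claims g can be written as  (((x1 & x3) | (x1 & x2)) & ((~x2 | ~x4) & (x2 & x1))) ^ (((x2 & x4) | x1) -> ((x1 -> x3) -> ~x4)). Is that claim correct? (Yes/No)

No

Check the formula against g row by row:
  x1=0, x2=0, x3=0, x4=0: formula gives 1, g = 1 ✓
  x1=0, x2=0, x3=0, x4=1: formula gives 1, but g = 0 ✗
A single disagreement suffices: at (0,0,0,1) they differ, so the formula does not compute g.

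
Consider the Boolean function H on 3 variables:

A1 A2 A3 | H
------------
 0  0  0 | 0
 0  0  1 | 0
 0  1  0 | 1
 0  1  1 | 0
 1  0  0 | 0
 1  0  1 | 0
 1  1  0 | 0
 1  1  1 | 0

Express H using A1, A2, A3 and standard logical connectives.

H(A1, A2, A3) = (¬A1 ∧ A2) ∧ ¬A3

H is 1 on exactly one input, (0,1,0), whose minterm is ¬A1·A2·¬A3. So H is just that conjunction.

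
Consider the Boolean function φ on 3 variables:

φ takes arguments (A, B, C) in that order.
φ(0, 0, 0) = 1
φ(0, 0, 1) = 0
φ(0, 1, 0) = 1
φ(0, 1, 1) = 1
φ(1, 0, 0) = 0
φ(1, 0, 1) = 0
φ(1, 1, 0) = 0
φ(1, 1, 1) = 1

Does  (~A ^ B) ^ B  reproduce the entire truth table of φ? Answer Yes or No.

Check the formula against φ row by row:
  A=0, B=0, C=0: formula gives 1, φ = 1 ✓
  A=0, B=0, C=1: formula gives 1, but φ = 0 ✗
Row (0,0,1) is a counterexample, so the formula is not equivalent to φ.

No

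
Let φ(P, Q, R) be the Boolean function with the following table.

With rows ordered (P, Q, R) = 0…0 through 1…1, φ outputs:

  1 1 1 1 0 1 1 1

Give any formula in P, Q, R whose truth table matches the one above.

Only row (1,0,0) gives 0. So φ is 1 everywhere except there — the complement of the minterm P·¬Q·¬R.

φ(P, Q, R) = not ((P and not Q) and not R)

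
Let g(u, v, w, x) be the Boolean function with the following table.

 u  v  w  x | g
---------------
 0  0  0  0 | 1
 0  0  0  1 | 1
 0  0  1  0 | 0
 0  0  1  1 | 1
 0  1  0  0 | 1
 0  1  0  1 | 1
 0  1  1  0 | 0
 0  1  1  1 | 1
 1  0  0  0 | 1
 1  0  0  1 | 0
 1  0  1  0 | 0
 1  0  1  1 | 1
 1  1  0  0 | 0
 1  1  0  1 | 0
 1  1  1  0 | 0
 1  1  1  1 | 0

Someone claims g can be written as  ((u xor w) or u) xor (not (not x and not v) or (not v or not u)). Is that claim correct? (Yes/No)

Check the formula against g row by row:
  u=0, v=0, w=0, x=0: formula gives 1, g = 1 ✓
  u=0, v=0, w=0, x=1: formula gives 1, g = 1 ✓
  u=0, v=0, w=1, x=0: formula gives 0, g = 0 ✓
  u=0, v=0, w=1, x=1: formula gives 0, but g = 1 ✗
Since they disagree at (0,0,1,1), the expression is not a correct formula for g.

No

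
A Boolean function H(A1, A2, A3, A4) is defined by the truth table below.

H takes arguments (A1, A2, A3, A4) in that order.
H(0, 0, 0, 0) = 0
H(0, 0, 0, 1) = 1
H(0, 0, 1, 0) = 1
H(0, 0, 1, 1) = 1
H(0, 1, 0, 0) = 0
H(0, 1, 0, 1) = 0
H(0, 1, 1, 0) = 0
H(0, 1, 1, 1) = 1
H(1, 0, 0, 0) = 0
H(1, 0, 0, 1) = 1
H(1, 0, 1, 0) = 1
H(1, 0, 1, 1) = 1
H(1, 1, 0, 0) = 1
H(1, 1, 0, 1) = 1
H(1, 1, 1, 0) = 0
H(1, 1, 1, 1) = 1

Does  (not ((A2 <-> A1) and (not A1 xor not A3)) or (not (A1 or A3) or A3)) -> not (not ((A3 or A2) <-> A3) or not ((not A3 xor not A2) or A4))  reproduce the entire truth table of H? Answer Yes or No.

Test each input against both H and the formula:
  A1=0, A2=0, A3=0, A4=0: formula gives 0, H = 0 ✓
  A1=0, A2=0, A3=0, A4=1: formula gives 1, H = 1 ✓
  A1=0, A2=0, A3=1, A4=0: formula gives 1, H = 1 ✓
  A1=0, A2=0, A3=1, A4=1: formula gives 1, H = 1 ✓
  … (the remaining 12 rows also agree.)
No disagreement on any input; they are logically equivalent.

Yes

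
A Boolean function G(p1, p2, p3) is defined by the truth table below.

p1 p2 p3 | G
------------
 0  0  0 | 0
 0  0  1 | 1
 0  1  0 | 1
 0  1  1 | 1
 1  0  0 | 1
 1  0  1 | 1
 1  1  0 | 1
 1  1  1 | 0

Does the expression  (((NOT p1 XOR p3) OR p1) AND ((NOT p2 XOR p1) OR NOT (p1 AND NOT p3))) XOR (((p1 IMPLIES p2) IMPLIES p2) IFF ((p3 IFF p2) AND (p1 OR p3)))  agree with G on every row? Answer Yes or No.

Evaluate (((NOT p1 XOR p3) OR p1) AND ((NOT p2 XOR p1) OR NOT (p1 AND NOT p3))) XOR (((p1 IMPLIES p2) IMPLIES p2) IFF ((p3 IFF p2) AND (p1 OR p3))) on each row and compare to G:
  p1=0, p2=0, p3=0: formula gives 0, G = 0 ✓
  p1=0, p2=0, p3=1: formula gives 1, G = 1 ✓
  p1=0, p2=1, p3=0: formula gives 1, G = 1 ✓
  p1=0, p2=1, p3=1: formula gives 1, G = 1 ✓
  p1=1, p2=0, p3=0: formula gives 1, G = 1 ✓
  … (the remaining 3 rows also agree.)
No disagreement on any input; they are logically equivalent.

Yes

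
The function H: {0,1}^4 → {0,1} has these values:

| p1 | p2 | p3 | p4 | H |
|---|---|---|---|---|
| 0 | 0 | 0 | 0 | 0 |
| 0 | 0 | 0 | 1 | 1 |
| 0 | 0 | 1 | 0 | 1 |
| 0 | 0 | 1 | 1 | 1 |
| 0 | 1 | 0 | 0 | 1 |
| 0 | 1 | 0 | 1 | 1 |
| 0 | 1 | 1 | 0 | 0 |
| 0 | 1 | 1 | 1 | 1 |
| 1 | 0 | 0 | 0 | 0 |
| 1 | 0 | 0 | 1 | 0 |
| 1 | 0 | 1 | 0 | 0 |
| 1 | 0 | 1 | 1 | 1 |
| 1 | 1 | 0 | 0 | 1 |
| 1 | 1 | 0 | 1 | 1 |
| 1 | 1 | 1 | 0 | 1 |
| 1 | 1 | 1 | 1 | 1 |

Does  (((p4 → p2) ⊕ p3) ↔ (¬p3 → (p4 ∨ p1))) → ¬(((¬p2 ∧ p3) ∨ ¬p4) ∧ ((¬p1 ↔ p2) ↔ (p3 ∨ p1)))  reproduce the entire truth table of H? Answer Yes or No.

Evaluate (((p4 → p2) ⊕ p3) ↔ (¬p3 → (p4 ∨ p1))) → ¬(((¬p2 ∧ p3) ∨ ¬p4) ∧ ((¬p1 ↔ p2) ↔ (p3 ∨ p1))) on each row and compare to H:
  p1=0, p2=0, p3=0, p4=0: formula gives 1, but H = 0 ✗
Since they disagree at (0,0,0,0), the expression is not a correct formula for H.

No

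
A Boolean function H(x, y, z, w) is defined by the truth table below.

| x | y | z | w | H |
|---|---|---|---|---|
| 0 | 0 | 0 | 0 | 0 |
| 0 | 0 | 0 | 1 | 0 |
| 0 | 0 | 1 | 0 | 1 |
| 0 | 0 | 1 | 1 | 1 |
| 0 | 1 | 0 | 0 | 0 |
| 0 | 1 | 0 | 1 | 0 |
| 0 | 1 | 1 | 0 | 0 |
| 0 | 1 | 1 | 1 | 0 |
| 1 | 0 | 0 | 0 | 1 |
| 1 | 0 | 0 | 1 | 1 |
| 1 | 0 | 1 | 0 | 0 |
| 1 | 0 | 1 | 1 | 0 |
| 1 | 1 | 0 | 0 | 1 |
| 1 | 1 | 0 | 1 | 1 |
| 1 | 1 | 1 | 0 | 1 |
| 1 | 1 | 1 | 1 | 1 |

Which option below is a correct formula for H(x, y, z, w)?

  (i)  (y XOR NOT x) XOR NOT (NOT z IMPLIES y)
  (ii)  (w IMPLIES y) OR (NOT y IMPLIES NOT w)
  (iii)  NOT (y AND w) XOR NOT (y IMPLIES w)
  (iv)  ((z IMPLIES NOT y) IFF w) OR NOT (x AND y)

(ii) disagrees with H on (0,0,0,0) (formula → 1, table → 0); rule it out.
(iii) disagrees with H on (0,0,0,0) (formula → 1, table → 0); rule it out.
(iv) disagrees with H on (0,0,0,0) (formula → 1, table → 0); rule it out.
That leaves (i). Evaluating it on every row reproduces the table of H exactly.

i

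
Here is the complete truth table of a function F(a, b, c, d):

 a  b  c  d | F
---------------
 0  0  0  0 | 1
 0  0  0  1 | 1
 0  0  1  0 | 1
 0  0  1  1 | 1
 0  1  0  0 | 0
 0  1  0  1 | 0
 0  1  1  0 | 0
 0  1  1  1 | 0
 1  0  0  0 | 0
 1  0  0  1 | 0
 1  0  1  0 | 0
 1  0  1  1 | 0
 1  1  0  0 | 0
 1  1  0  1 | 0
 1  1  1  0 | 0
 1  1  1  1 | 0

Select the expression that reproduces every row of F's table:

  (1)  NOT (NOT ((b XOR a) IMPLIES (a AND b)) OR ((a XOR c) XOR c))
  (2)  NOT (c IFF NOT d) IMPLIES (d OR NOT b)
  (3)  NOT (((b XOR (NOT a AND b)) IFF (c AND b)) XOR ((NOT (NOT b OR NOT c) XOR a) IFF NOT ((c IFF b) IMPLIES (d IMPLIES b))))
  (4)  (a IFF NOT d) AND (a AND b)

(2) fails at (0,1,0,1): the formula yields 1, F is 0.
(3) fails at (0,0,0,1): the formula yields 0, F is 1.
(4) fails at (0,0,0,0): the formula yields 0, F is 1.
Only (1) survives; checking it on all 16 rows confirms it matches F.

1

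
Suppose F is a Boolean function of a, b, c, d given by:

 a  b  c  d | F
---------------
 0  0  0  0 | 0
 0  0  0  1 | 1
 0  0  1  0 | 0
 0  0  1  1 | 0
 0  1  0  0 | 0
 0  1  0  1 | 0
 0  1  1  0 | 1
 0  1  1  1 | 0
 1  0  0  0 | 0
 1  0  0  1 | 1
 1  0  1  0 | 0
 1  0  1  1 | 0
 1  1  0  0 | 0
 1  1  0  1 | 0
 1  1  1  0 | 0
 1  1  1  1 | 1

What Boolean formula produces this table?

The 1-rows are (0,0,0,1), (0,1,1,0), (1,0,0,1), (1,1,1,1). Each contributes one minterm — ¬a·¬b·¬c·d; ¬a·b·c·¬d; a·¬b·¬c·d; a·b·c·d — and their disjunction is a sum-of-products form of F.

F(a, b, c, d) = (((((¬a ∧ ¬b) ∧ ¬c) ∧ d) ∨ (((¬a ∧ b) ∧ c) ∧ ¬d)) ∨ (((a ∧ ¬b) ∧ ¬c) ∧ d)) ∨ (((a ∧ b) ∧ c) ∧ d)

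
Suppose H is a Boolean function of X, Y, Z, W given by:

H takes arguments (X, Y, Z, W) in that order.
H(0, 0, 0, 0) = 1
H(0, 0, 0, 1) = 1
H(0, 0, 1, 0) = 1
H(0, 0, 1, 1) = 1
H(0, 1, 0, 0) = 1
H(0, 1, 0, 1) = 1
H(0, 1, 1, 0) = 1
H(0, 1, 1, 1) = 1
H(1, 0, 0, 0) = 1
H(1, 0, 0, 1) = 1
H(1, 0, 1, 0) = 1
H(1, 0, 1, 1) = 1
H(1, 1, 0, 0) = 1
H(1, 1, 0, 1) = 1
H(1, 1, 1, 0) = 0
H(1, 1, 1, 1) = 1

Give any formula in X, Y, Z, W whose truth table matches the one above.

H is 0 on exactly one input, (1,1,1,0), whose minterm is X·Y·Z·¬W. So H is the negation of that single conjunction.

H(X, Y, Z, W) = not (((X and Y) and Z) and not W)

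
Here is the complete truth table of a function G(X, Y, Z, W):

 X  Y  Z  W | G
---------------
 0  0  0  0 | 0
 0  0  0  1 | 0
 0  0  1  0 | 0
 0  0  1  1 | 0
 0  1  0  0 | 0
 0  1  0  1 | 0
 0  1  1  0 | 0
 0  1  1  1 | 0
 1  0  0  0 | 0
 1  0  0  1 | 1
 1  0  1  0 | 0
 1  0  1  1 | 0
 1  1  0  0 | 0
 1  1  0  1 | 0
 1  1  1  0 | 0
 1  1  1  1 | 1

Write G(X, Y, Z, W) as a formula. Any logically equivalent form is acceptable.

The 1-rows are (1,0,0,1), (1,1,1,1). Each contributes one minterm — X·¬Y·¬Z·W; X·Y·Z·W — and their disjunction is a sum-of-products form of G.

G(X, Y, Z, W) = (((X AND NOT Y) AND NOT Z) AND W) OR (((X AND Y) AND Z) AND W)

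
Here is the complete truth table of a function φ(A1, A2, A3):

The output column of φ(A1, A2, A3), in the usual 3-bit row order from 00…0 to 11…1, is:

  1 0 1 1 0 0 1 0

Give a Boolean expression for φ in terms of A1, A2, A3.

φ(A1, A2, A3) = ((((A1' · A2') · A3') + ((A1' · A2) · A3')) + ((A1' · A2) · A3)) + ((A1 · A2) · A3')

Collect the rows where φ=1 — (0,0,0), (0,1,0), (0,1,1), (1,1,0) — and write one minterm per row: ¬A1·¬A2·¬A3, ¬A1·A2·¬A3, ¬A1·A2·A3, A1·A2·¬A3. Their union (logical OR) reproduces the table exactly.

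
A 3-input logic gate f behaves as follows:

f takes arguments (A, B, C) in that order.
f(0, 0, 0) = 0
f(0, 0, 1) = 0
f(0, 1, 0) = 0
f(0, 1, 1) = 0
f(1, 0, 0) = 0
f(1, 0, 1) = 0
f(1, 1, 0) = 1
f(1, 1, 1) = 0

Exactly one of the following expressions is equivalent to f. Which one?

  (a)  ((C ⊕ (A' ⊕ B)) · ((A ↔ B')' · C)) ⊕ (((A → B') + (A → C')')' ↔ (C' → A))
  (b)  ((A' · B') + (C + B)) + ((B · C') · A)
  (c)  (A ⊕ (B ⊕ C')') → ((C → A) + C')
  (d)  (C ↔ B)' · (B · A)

(a): at (0,0,0) it gives 1, but f = 0 — eliminated.
(b): at (0,0,0) it gives 1, but f = 0 — eliminated.
(c): at (0,0,0) it gives 1, but f = 0 — eliminated.
That leaves (d). Evaluating it on every row reproduces the table of f exactly.

d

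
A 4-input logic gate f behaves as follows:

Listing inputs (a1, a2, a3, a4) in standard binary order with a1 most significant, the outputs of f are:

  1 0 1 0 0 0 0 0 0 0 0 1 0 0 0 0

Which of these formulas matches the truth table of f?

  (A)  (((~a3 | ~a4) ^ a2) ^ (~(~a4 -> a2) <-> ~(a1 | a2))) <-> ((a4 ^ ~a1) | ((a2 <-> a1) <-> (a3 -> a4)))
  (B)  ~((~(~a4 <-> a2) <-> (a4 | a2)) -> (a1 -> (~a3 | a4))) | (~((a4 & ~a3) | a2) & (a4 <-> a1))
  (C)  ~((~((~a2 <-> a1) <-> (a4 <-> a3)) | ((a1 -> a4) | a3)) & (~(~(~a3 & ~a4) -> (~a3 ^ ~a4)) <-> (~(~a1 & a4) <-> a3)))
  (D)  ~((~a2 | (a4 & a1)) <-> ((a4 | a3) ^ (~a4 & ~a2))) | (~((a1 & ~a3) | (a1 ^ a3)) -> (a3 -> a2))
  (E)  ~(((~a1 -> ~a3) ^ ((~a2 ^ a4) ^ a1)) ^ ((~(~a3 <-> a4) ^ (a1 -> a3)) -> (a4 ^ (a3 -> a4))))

B

(A) fails at (0,0,0,0): the formula yields 0, f is 1.
(C) fails at (0,0,0,0): the formula yields 0, f is 1.
(D) fails at (0,0,0,1): the formula yields 1, f is 0.
(E) fails at (0,0,0,0): the formula yields 0, f is 1.
That leaves (B). Evaluating it on every row reproduces the table of f exactly.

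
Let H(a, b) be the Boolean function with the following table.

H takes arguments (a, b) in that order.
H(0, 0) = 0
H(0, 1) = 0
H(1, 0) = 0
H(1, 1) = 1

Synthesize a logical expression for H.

The output is 1 only when every input is 1 — the AND of all inputs.

H(a, b) = a AND b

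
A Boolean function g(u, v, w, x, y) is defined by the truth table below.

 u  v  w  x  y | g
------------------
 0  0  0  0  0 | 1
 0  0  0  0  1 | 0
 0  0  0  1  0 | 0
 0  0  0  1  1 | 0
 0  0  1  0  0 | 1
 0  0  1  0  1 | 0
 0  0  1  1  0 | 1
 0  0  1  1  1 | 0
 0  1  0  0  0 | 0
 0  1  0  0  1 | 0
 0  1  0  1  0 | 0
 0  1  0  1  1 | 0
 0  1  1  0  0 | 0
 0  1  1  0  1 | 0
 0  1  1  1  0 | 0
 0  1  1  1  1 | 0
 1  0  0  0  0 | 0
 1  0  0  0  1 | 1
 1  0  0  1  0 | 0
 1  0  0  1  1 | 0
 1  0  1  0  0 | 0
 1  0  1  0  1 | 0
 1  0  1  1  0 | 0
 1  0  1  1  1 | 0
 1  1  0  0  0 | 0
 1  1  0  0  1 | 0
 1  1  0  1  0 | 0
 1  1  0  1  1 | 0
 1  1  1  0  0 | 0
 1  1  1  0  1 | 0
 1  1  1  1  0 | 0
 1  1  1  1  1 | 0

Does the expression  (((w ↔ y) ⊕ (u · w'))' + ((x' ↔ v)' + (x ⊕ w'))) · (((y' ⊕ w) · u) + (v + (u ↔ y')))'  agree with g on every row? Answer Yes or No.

Yes

Test each input against both g and the formula:
  u=0, v=0, w=0, x=0, y=0: formula gives 1, g = 1 ✓
  u=0, v=0, w=0, x=0, y=1: formula gives 0, g = 0 ✓
  u=0, v=0, w=0, x=1, y=0: formula gives 0, g = 0 ✓
  u=0, v=0, w=0, x=1, y=1: formula gives 0, g = 0 ✓
  …and likewise for the remaining 28 rows.
Every row agrees, so the formula is equivalent.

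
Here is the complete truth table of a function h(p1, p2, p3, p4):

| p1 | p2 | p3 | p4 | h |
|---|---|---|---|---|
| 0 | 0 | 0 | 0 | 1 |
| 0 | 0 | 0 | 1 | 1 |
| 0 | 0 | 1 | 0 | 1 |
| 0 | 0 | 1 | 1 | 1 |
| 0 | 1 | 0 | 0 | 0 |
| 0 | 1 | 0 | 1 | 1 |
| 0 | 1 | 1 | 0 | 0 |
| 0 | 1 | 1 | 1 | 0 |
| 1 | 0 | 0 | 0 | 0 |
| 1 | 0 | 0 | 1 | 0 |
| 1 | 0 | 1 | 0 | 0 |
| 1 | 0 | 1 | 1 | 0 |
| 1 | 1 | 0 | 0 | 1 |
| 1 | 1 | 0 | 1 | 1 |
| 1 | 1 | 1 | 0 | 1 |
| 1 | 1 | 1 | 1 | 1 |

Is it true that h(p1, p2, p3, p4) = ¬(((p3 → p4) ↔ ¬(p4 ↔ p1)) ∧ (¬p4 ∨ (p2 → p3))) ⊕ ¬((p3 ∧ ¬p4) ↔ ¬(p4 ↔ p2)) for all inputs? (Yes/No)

Check the formula against h row by row:
  p1=0, p2=0, p3=0, p4=0: formula gives 1, h = 1 ✓
  p1=0, p2=0, p3=0, p4=1: formula gives 1, h = 1 ✓
  p1=0, p2=0, p3=1, p4=0: formula gives 1, h = 1 ✓
  p1=0, p2=0, p3=1, p4=1: formula gives 1, h = 1 ✓
  … (the remaining 12 rows also agree.)
Every row agrees, so the formula is equivalent.

Yes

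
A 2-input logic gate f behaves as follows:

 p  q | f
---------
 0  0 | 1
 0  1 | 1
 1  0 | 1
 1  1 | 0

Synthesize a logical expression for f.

f(p, q) = NOT (p AND q)

The output is 0 only when every input is 1 — NAND of all inputs.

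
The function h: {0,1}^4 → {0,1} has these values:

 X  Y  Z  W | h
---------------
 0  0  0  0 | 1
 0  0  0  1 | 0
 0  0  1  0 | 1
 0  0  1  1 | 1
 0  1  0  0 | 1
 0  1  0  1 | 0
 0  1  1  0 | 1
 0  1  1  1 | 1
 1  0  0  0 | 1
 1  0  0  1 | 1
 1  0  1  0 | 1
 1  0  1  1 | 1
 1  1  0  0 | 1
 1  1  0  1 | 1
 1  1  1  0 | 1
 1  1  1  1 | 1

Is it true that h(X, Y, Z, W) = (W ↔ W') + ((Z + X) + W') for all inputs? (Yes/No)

Check the formula against h row by row:
  X=0, Y=0, Z=0, W=0: formula gives 1, h = 1 ✓
  X=0, Y=0, Z=0, W=1: formula gives 0, h = 0 ✓
  X=0, Y=0, Z=1, W=0: formula gives 1, h = 1 ✓
  X=0, Y=0, Z=1, W=1: formula gives 1, h = 1 ✓
  … (the remaining 12 rows also agree.)
No disagreement on any input; they are logically equivalent.

Yes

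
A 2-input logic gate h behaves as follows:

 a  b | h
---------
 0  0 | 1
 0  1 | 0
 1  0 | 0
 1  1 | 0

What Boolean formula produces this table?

The output is 1 only when every input is 0 — NOR of all inputs.

h(a, b) = (a + b)'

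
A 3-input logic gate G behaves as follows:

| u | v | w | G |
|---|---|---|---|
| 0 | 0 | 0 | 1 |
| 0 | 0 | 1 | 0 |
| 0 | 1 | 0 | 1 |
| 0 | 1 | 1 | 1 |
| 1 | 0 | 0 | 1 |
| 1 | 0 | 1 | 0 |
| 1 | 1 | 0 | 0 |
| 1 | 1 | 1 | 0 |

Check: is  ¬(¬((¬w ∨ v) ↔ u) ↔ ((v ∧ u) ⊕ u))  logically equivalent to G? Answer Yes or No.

Test each input against both G and the formula:
  u=0, v=0, w=0: formula gives 1, G = 1 ✓
  u=0, v=0, w=1: formula gives 0, G = 0 ✓
  u=0, v=1, w=0: formula gives 1, G = 1 ✓
  u=0, v=1, w=1: formula gives 1, G = 1 ✓
  u=1, v=0, w=0: formula gives 1, G = 1 ✓
  … (the remaining 3 rows also agree.)
No disagreement on any input; they are logically equivalent.

Yes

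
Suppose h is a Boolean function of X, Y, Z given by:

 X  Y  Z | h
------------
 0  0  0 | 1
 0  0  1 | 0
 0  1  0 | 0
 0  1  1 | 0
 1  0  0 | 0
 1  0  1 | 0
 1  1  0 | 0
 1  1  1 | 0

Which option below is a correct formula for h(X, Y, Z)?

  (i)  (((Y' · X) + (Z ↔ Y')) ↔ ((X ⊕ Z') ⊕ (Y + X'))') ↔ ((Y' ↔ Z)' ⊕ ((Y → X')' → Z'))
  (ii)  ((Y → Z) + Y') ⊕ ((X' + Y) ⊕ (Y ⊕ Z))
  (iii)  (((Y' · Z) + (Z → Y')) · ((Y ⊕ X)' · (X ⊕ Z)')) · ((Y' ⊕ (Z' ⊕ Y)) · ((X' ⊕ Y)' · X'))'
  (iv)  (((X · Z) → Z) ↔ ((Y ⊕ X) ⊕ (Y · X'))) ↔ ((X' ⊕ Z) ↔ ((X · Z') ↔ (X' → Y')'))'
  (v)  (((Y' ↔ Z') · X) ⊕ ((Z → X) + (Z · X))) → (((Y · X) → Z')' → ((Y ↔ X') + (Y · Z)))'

(i) fails at (0,1,0): the formula yields 1, h is 0.
(ii) fails at (0,0,0): the formula yields 0, h is 1.
(iv) fails at (0,1,1): the formula yields 1, h is 0.
(v) fails at (0,0,0): the formula yields 0, h is 1.
Only (iii) survives; checking it on all 8 rows confirms it matches h.

iii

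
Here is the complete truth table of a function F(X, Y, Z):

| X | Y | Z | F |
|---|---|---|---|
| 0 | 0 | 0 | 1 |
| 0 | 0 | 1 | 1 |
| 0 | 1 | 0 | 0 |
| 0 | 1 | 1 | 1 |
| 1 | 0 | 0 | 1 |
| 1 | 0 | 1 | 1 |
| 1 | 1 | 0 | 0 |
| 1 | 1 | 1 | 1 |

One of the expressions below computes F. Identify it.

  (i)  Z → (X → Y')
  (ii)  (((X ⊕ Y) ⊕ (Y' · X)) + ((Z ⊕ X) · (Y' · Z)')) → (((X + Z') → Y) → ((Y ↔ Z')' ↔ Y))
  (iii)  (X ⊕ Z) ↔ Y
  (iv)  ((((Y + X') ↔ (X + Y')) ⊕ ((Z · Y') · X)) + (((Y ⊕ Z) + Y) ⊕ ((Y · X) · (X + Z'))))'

ii

(i) fails at (0,1,0): the formula yields 1, F is 0.
(iii) fails at (0,0,1): the formula yields 0, F is 1.
(iv) fails at (0,0,0): the formula yields 0, F is 1.
(ii) is the remaining candidate, and it agrees with F on all 8 inputs.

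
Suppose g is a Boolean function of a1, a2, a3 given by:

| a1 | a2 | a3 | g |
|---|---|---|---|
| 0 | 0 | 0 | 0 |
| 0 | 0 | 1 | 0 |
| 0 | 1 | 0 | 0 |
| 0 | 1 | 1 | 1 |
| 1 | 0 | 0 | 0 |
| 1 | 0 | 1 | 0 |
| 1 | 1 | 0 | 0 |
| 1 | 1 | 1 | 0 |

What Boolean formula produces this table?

g(a1, a2, a3) = (~a1 & a2) & a3

Only row (0,1,1) gives 1. That row's minterm ¬a1·a2·a3 is g directly.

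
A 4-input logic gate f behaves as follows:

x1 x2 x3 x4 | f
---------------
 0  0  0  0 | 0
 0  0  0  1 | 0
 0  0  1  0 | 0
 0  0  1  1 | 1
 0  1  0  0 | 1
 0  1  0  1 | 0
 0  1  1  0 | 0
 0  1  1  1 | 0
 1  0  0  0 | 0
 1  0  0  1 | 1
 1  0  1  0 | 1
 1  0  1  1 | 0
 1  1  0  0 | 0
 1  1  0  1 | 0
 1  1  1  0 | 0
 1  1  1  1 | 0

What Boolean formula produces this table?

The 1-rows are (0,0,1,1), (0,1,0,0), (1,0,0,1), (1,0,1,0). Each contributes one minterm — ¬x1·¬x2·x3·x4; ¬x1·x2·¬x3·¬x4; x1·¬x2·¬x3·x4; x1·¬x2·x3·¬x4 — and their disjunction is a sum-of-products form of f.

f(x1, x2, x3, x4) = (((((not x1 and not x2) and x3) and x4) or (((not x1 and x2) and not x3) and not x4)) or (((x1 and not x2) and not x3) and x4)) or (((x1 and not x2) and x3) and not x4)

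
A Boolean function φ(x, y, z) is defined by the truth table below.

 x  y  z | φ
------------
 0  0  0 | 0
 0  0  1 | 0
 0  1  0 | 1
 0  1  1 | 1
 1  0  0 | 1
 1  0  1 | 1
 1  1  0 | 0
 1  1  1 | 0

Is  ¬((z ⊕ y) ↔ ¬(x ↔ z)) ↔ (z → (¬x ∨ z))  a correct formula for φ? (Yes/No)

Evaluate ¬((z ⊕ y) ↔ ¬(x ↔ z)) ↔ (z → (¬x ∨ z)) on each row and compare to φ:
  x=0, y=0, z=0: formula gives 0, φ = 0 ✓
  x=0, y=0, z=1: formula gives 0, φ = 0 ✓
  x=0, y=1, z=0: formula gives 1, φ = 1 ✓
  x=0, y=1, z=1: formula gives 1, φ = 1 ✓
  x=1, y=0, z=0: formula gives 1, φ = 1 ✓
  … (the remaining 3 rows also agree.)
No disagreement on any input; they are logically equivalent.

Yes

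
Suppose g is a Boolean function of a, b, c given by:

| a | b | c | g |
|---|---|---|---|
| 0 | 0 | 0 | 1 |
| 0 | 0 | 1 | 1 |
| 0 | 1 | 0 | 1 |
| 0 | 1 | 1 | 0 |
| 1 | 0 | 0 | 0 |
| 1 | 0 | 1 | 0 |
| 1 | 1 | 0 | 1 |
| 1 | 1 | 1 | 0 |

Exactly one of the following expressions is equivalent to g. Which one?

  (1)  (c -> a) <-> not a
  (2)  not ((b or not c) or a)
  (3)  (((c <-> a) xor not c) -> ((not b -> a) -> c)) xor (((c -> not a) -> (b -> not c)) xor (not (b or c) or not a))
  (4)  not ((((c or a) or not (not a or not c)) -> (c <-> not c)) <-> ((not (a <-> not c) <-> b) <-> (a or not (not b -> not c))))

(1): at (0,0,1) it gives 0, but g = 1 — eliminated.
(2): at (0,0,0) it gives 0, but g = 1 — eliminated.
(4): at (0,0,0) it gives 0, but g = 1 — eliminated.
(3) is the remaining candidate, and it agrees with g on all 8 inputs.

3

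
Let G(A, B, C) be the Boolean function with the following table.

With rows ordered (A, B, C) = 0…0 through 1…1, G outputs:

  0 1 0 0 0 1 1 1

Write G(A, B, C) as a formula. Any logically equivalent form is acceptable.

G=1 on 4 inputs: (0,0,1), (1,0,1), (1,1,0), (1,1,1). Reading each as a conjunction of literals (¬A·¬B·C, A·¬B·C, A·B·¬C, A·B·C) and taking the OR gives the canonical DNF.

G(A, B, C) = ((((NOT A AND NOT B) AND C) OR ((A AND NOT B) AND C)) OR ((A AND B) AND NOT C)) OR ((A AND B) AND C)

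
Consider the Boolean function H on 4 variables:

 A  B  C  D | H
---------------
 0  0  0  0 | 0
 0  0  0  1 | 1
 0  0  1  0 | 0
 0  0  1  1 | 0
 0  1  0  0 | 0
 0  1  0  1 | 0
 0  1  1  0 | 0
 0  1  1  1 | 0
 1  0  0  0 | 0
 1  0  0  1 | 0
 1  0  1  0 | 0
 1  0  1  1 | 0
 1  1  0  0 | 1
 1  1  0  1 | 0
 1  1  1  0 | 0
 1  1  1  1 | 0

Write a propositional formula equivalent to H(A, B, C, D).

The 1-rows are (0,0,0,1), (1,1,0,0). Each contributes one minterm — ¬A·¬B·¬C·D; A·B·¬C·¬D — and their disjunction is a sum-of-products form of H.

H(A, B, C, D) = (((~A & ~B) & ~C) & D) | (((A & B) & ~C) & ~D)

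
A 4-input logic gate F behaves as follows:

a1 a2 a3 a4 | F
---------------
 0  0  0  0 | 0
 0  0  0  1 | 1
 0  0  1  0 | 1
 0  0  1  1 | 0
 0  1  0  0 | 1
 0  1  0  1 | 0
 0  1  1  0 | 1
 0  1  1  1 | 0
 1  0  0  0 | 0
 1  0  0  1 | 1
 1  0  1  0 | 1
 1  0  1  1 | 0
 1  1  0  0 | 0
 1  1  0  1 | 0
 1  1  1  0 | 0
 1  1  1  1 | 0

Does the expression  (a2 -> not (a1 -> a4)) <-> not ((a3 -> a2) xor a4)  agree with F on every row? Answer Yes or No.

Yes

Evaluate (a2 -> not (a1 -> a4)) <-> not ((a3 -> a2) xor a4) on each row and compare to F:
  a1=0, a2=0, a3=0, a4=0: formula gives 0, F = 0 ✓
  a1=0, a2=0, a3=0, a4=1: formula gives 1, F = 1 ✓
  a1=0, a2=0, a3=1, a4=0: formula gives 1, F = 1 ✓
  a1=0, a2=0, a3=1, a4=1: formula gives 0, F = 0 ✓
  …and likewise for the remaining 12 rows.
Every row agrees, so the formula is equivalent.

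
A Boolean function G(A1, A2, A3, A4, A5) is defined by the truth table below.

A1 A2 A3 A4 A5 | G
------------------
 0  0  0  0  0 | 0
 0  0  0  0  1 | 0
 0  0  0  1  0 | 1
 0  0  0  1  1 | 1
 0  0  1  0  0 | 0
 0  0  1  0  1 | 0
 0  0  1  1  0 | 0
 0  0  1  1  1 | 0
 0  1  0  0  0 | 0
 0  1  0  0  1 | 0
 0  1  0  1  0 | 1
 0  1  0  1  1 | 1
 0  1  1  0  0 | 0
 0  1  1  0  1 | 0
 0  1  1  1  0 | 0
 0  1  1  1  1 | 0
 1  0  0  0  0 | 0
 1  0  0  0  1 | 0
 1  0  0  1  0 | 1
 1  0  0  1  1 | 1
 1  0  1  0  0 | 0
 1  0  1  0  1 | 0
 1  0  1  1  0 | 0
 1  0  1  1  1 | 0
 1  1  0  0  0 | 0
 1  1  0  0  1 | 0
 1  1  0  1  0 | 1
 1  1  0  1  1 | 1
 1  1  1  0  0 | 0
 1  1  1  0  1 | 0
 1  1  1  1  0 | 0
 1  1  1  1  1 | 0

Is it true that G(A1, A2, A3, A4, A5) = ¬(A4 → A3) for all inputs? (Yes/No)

Test each input against both G and the formula:
  A1=0, A2=0, A3=0, A4=0, A5=0: formula gives 0, G = 0 ✓
  A1=0, A2=0, A3=0, A4=0, A5=1: formula gives 0, G = 0 ✓
  A1=0, A2=0, A3=0, A4=1, A5=0: formula gives 1, G = 1 ✓
  A1=0, A2=0, A3=0, A4=1, A5=1: formula gives 1, G = 1 ✓
  … (the remaining 28 rows also agree.)
Every row agrees, so the formula is equivalent.

Yes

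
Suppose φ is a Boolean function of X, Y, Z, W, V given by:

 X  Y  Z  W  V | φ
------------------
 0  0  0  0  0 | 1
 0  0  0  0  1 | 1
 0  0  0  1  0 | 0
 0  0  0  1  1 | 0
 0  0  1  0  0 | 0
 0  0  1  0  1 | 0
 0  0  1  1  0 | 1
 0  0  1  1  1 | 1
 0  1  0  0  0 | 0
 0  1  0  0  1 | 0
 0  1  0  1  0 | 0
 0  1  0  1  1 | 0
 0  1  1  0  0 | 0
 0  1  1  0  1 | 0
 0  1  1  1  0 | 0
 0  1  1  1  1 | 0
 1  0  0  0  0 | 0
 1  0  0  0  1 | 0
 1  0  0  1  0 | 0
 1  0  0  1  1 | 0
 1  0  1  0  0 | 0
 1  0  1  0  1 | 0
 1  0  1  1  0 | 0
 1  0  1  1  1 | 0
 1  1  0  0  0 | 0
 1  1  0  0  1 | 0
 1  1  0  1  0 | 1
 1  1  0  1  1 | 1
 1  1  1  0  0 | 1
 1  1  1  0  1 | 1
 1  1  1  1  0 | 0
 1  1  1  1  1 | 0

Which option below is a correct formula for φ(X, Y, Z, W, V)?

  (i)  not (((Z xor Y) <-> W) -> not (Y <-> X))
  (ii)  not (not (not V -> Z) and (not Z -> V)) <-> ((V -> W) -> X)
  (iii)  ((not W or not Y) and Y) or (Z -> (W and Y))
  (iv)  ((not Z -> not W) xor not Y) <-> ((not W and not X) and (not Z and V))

i

(ii) disagrees with φ on (0,0,0,0,0) (formula → 0, table → 1); rule it out.
(iii) disagrees with φ on (0,0,0,1,0) (formula → 1, table → 0); rule it out.
(iv) disagrees with φ on (0,0,0,0,1) (formula → 0, table → 1); rule it out.
(i) is the remaining candidate, and it agrees with φ on all 32 inputs.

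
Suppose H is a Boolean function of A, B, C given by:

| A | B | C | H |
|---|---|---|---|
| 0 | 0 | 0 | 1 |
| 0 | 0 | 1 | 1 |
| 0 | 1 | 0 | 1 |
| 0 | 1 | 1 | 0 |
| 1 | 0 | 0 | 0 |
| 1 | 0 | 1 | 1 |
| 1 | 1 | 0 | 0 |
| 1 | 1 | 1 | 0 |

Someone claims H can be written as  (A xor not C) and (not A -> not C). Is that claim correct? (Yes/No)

No

Evaluate (A xor not C) and (not A -> not C) on each row and compare to H:
  A=0, B=0, C=0: formula gives 1, H = 1 ✓
  A=0, B=0, C=1: formula gives 0, but H = 1 ✗
Since they disagree at (0,0,1), the expression is not a correct formula for H.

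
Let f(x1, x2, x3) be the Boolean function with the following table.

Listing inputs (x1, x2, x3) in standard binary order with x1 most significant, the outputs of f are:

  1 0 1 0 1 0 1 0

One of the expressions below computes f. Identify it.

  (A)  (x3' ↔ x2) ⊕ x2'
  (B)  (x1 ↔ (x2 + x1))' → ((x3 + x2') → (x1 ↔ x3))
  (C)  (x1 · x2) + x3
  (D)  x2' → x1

(B): at (0,0,1) it gives 1, but f = 0 — eliminated.
(C): at (0,0,0) it gives 0, but f = 1 — eliminated.
(D): at (0,0,0) it gives 0, but f = 1 — eliminated.
(A) is the remaining candidate, and it agrees with f on all 8 inputs.

A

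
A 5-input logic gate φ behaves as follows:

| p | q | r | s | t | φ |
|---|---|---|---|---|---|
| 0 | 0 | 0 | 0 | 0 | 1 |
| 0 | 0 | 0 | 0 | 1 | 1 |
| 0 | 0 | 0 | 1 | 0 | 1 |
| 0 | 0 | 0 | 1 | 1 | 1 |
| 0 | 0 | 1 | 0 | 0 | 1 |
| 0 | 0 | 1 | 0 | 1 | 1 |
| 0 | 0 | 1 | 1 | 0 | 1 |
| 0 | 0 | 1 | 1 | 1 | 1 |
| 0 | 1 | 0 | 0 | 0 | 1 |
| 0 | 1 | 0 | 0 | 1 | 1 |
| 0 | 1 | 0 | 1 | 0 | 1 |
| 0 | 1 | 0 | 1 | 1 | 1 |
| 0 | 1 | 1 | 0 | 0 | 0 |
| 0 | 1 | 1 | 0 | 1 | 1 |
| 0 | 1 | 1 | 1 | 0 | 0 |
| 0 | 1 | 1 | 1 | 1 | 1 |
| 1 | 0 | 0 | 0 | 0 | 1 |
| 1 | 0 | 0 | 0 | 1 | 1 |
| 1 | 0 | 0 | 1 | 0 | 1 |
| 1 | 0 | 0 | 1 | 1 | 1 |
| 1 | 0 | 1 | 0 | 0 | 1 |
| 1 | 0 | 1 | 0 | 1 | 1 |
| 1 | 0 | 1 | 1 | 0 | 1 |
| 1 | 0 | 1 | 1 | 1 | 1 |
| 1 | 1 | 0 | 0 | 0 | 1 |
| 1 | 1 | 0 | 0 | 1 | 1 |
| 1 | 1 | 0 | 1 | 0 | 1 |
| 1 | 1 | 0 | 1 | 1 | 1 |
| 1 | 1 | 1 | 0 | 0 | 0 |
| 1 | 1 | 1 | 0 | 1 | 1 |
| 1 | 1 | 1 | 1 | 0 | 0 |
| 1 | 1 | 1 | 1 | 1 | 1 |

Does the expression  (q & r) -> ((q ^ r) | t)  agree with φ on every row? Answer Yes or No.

Yes

Test each input against both φ and the formula:
  p=0, q=0, r=0, s=0, t=0: formula gives 1, φ = 1 ✓
  p=0, q=0, r=0, s=0, t=1: formula gives 1, φ = 1 ✓
  p=0, q=0, r=0, s=1, t=0: formula gives 1, φ = 1 ✓
  p=0, q=0, r=0, s=1, t=1: formula gives 1, φ = 1 ✓
  … (the remaining 28 rows also agree.)
No disagreement on any input; they are logically equivalent.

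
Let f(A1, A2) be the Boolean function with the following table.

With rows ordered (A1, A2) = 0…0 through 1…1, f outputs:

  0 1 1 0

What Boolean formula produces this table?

The output is 1 exactly when an odd number of inputs are 1 — the 2-way XOR (parity).

f(A1, A2) = A1 ⊕ A2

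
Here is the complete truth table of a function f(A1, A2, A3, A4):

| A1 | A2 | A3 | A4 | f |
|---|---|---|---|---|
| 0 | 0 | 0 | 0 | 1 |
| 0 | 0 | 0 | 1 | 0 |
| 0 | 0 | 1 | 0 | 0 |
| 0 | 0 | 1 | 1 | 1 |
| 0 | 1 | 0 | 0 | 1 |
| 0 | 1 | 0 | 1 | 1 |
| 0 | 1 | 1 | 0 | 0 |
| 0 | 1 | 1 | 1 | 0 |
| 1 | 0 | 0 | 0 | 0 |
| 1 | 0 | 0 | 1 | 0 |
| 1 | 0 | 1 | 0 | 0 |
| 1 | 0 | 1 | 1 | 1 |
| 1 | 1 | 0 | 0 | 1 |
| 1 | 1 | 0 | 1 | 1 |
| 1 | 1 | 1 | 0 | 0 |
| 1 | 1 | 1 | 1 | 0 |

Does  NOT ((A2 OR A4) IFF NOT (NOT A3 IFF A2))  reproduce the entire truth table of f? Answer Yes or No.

Check the formula against f row by row:
  A1=0, A2=0, A3=0, A4=0: formula gives 1, f = 1 ✓
  A1=0, A2=0, A3=0, A4=1: formula gives 0, f = 0 ✓
  A1=0, A2=0, A3=1, A4=0: formula gives 0, f = 0 ✓
  A1=0, A2=0, A3=1, A4=1: formula gives 1, f = 1 ✓
  …
  A1=1, A2=0, A3=0, A4=0: formula gives 1, but f = 0 ✗
A single disagreement suffices: at (1,0,0,0) they differ, so the formula does not compute f.

No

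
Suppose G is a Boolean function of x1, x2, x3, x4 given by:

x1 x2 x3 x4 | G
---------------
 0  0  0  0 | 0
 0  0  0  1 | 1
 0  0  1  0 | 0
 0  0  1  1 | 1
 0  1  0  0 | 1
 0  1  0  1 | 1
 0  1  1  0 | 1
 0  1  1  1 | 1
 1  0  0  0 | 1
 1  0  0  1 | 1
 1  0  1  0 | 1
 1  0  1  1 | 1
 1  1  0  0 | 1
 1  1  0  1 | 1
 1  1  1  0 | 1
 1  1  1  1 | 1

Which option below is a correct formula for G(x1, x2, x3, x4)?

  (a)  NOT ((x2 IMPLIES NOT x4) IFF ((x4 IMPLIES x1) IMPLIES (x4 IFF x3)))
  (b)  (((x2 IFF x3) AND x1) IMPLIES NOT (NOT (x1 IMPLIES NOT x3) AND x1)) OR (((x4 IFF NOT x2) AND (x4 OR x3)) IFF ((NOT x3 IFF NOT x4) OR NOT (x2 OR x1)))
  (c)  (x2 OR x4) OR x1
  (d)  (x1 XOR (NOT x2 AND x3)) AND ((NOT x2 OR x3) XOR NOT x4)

c

(a) disagrees with G on (0,0,0,1) (formula → 0, table → 1); rule it out.
(b) disagrees with G on (0,0,0,0) (formula → 1, table → 0); rule it out.
(d) disagrees with G on (0,0,0,1) (formula → 0, table → 1); rule it out.
Only (c) survives; checking it on all 16 rows confirms it matches G.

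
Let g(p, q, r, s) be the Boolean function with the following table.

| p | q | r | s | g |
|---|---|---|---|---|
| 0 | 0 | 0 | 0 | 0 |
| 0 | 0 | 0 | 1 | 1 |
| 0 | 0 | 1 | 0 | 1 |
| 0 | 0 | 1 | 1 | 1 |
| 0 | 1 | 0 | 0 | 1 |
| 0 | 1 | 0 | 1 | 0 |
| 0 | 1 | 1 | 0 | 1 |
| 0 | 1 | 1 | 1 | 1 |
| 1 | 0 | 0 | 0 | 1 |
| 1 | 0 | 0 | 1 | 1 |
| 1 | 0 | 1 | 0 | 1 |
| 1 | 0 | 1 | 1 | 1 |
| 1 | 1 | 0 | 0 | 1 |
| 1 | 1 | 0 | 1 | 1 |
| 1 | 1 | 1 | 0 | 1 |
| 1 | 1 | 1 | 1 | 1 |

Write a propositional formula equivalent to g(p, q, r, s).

There are just 2 zero rows: (0,0,0,0), (0,1,0,1). Their minterms are ¬p·¬q·¬r·¬s, ¬p·q·¬r·s; the OR of those covers precisely the 0-outputs, and negating it yields g.

g(p, q, r, s) = not ((((not p and not q) and not r) and not s) or (((not p and q) and not r) and s))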